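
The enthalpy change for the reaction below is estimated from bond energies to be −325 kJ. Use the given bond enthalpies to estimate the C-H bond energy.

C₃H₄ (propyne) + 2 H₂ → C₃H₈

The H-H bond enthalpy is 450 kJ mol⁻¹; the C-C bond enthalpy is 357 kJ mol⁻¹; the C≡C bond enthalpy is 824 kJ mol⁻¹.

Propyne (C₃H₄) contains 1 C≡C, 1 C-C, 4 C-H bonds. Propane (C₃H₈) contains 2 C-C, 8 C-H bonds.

Let D be the C-H bond energy.
Σ(broken) = 1×824 + 1×357 + 4×D + 2×450 = 2081 + 4D
Σ(formed) = 2×357 + 8×D = 714 + 8D
ΔH = Σ(broken) − Σ(formed) = (2081 + 4D) − (714 + 8D) = +1367 − 4D
Setting this equal to −325 kJ gives 4D = 1692, so D = 423 kJ/mol.

D(C-H) ≈ 423 kJ/mol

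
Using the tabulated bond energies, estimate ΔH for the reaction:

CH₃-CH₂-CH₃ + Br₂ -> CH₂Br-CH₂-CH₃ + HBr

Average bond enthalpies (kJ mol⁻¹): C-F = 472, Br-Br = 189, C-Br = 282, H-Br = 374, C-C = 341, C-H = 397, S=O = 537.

ΔH ≈ −70 kJ

Bonds broken (reactants):
  Br-Br: 1 × 189 = 189
  C-C: 2 × 341 = 682
  C-H: 8 × 397 = 3176
  Σ(broken) = 4047 kJ
Bonds formed (products):
  C-Br: 1 × 282 = 282
  C-C: 2 × 341 = 682
  C-H: 7 × 397 = 2779
  H-Br: 1 × 374 = 374
  Σ(formed) = 4117 kJ
ΔH = Σ(broken) − Σ(formed) = 4047 − 4117 = −70 kJ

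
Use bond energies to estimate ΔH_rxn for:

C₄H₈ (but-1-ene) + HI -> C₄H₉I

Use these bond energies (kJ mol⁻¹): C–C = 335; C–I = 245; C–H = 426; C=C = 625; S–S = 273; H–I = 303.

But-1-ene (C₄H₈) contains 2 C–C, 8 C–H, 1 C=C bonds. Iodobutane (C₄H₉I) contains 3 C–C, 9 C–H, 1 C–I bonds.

Bonds broken (reactants):
  C–C: 2 × 335 = 670
  C–H: 8 × 426 = 3408
  C=C: 1 × 625 = 625
  H–I: 1 × 303 = 303
  Σ(broken) = 5006 kJ
Bonds formed (products):
  C–C: 3 × 335 = 1005
  C–H: 9 × 426 = 3834
  C–I: 1 × 245 = 245
  Σ(formed) = 5084 kJ
ΔH = Σ(broken) − Σ(formed) = 5006 − 5084 = −78 kJ

ΔH ≈ −78 kJ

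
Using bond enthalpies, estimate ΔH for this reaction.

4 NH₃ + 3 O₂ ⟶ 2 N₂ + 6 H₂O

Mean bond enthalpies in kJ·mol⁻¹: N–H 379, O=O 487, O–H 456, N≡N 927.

Bonds broken (reactants):
  N–H: 12 × 379 = 4548
  O=O: 3 × 487 = 1461
  Σ(broken) = 6009 kJ
Bonds formed (products):
  N≡N: 2 × 927 = 1854
  O–H: 12 × 456 = 5472
  Σ(formed) = 7326 kJ
ΔH = Σ(broken) − Σ(formed) = 6009 − 7326 = −1317 kJ

ΔH ≈ −1317 kJ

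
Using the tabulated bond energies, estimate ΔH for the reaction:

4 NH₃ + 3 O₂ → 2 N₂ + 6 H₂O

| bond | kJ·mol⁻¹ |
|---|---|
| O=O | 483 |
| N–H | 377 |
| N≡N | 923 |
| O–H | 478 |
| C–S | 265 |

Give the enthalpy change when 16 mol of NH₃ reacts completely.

Bonds broken (reactants):
  N–H: 12 × 377 = 4524
  O=O: 3 × 483 = 1449
  Σ(broken) = 5973 kJ
Bonds formed (products):
  N≡N: 2 × 923 = 1846
  O–H: 12 × 478 = 5736
  Σ(formed) = 7582 kJ
ΔH = Σ(broken) − Σ(formed) = 5973 − 7582 = −1609 kJ
For 4× the reaction as written: 4 × (−1609) = −6436 kJ

ΔH = −6436 kJ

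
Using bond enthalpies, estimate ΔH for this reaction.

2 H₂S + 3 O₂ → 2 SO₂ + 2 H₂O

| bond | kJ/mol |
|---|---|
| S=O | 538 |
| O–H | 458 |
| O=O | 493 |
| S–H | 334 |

ΔH ≈ −1169 kJ

Bonds broken (reactants):
  O=O: 3 × 493 = 1479
  S–H: 4 × 334 = 1336
  Σ(broken) = 2815 kJ
Bonds formed (products):
  O–H: 4 × 458 = 1832
  S=O: 4 × 538 = 2152
  Σ(formed) = 3984 kJ
ΔH = Σ(broken) − Σ(formed) = 2815 − 3984 = −1169 kJ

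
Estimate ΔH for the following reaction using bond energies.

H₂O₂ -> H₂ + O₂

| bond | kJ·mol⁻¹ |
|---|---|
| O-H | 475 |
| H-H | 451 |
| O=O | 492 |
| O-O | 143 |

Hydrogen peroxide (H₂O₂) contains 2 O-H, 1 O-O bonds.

Bonds broken (reactants):
  O-H: 2 × 475 = 950
  O-O: 1 × 143 = 143
  Σ(broken) = 1093 kJ
Bonds formed (products):
  H-H: 1 × 451 = 451
  O=O: 1 × 492 = 492
  Σ(formed) = 943 kJ
ΔH = Σ(broken) − Σ(formed) = 1093 − 943 = +150 kJ

ΔH ≈ +150 kJ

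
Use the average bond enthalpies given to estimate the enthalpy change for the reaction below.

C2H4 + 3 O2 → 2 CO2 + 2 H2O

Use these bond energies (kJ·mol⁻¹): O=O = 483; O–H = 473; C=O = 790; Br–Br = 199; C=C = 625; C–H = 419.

Bonds broken (reactants):
  C–H: 4 × 419 = 1676
  C=C: 1 × 625 = 625
  O=O: 3 × 483 = 1449
  Σ(broken) = 3750 kJ
Bonds formed (products):
  C=O: 4 × 790 = 3160
  O–H: 4 × 473 = 1892
  Σ(formed) = 5052 kJ
ΔH = Σ(broken) − Σ(formed) = 3750 − 5052 = −1302 kJ

ΔH ≈ −1302 kJ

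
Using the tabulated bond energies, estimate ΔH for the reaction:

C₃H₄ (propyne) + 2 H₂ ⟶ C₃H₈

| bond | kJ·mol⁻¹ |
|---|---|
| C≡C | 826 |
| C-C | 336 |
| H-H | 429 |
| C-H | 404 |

Bonds broken (reactants):
  C≡C: 1 × 826 = 826
  C-C: 1 × 336 = 336
  C-H: 4 × 404 = 1616
  H-H: 2 × 429 = 858
  Σ(broken) = 3636 kJ
Bonds formed (products):
  C-C: 2 × 336 = 672
  C-H: 8 × 404 = 3232
  Σ(formed) = 3904 kJ
ΔH = Σ(broken) − Σ(formed) = 3636 − 3904 = −268 kJ

ΔH ≈ −268 kJ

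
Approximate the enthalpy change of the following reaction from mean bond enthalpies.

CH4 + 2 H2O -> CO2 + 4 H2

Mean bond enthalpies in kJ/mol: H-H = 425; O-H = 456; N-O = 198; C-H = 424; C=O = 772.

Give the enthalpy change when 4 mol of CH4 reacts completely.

ΔH = +1104 kJ

Bonds broken (reactants):
  C-H: 4 × 424 = 1696
  O-H: 4 × 456 = 1824
  Σ(broken) = 3520 kJ
Bonds formed (products):
  C=O: 2 × 772 = 1544
  H-H: 4 × 425 = 1700
  Σ(formed) = 3244 kJ
ΔH = Σ(broken) − Σ(formed) = 3520 − 3244 = +276 kJ
For 4× the reaction as written: 4 × (+276) = +1104 kJ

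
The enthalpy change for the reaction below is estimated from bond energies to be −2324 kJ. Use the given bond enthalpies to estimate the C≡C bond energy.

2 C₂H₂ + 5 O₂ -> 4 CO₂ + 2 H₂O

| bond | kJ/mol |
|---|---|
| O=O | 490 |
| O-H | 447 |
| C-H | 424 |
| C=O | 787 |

Let D be the C≡C bond energy.
Σ(broken) = 2×D + 4×424 + 5×490 = 4146 + 2D
Σ(formed) = 8×787 + 4×447 = 8084
ΔH = Σ(broken) − Σ(formed) = (4146 + 2D) − (8084) = −3938 + 2D
Setting this equal to −2324 kJ gives 2D = 1614, so D = 807 kJ/mol.

D(C≡C) ≈ 807 kJ/mol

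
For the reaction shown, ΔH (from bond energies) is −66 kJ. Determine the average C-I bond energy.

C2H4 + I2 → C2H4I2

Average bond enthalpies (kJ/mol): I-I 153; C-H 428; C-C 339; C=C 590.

Let D be the C-I bond energy.
Σ(broken) = 4×428 + 1×590 + 1×153 = 2455
Σ(formed) = 1×339 + 4×428 + 2×D = 2051 + 2D
ΔH = Σ(broken) − Σ(formed) = (2455) − (2051 + 2D) = +404 − 2D
Setting this equal to −66 kJ gives 2D = 470, so D = 235 kJ/mol.

D(C-I) ≈ 235 kJ/mol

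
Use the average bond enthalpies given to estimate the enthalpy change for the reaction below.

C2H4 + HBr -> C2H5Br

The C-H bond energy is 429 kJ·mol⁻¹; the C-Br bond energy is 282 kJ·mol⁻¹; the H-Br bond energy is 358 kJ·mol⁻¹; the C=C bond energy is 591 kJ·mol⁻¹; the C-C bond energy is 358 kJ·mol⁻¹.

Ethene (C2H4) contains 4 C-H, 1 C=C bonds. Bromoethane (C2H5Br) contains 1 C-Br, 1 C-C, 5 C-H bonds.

Bonds broken (reactants):
  C-H: 4 × 429 = 1716
  C=C: 1 × 591 = 591
  H-Br: 1 × 358 = 358
  Σ(broken) = 2665 kJ
Bonds formed (products):
  C-Br: 1 × 282 = 282
  C-C: 1 × 358 = 358
  C-H: 5 × 429 = 2145
  Σ(formed) = 2785 kJ
ΔH = Σ(broken) − Σ(formed) = 2665 − 2785 = −120 kJ

ΔH ≈ −120 kJ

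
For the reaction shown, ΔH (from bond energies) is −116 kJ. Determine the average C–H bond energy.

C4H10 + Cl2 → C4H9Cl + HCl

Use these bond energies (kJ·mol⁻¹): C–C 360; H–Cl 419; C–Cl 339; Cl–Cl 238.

D(C–H) ≈ 404 kJ/mol

Let D be the C–H bond energy.
Σ(broken) = 3×360 + 10×D + 1×238 = 1318 + 10D
Σ(formed) = 3×360 + 1×339 + 9×D + 1×419 = 1838 + 9D
ΔH = Σ(broken) − Σ(formed) = (1318 + 10D) − (1838 + 9D) = −520 + D
Setting this equal to −116 kJ gives D = 404 kJ/mol.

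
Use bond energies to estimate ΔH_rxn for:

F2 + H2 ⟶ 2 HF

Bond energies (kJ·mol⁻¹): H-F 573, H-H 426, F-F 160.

ΔH ≈ −560 kJ

Bonds broken (reactants):
  F-F: 1 × 160 = 160
  H-H: 1 × 426 = 426
  Σ(broken) = 586 kJ
Bonds formed (products):
  H-F: 2 × 573 = 1146
  Σ(formed) = 1146 kJ
ΔH = Σ(broken) − Σ(formed) = 586 − 1146 = −560 kJ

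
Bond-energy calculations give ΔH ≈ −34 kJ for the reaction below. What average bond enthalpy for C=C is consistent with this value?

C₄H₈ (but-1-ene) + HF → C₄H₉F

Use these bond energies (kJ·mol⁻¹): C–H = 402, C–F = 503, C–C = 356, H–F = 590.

D(C=C) ≈ 637 kJ/mol

Let D be the C=C bond energy.
Σ(broken) = 2×356 + 8×402 + 1×D + 1×590 = 4518 + D
Σ(formed) = 3×356 + 1×503 + 9×402 = 5189
ΔH = Σ(broken) − Σ(formed) = (4518 + D) − (5189) = −671 + D
Setting this equal to −34 kJ gives D = 637 kJ/mol.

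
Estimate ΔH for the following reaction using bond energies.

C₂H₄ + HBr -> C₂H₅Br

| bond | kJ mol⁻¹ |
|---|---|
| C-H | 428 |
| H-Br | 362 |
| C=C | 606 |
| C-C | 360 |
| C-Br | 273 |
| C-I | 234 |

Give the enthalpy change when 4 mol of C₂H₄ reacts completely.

ΔH = −372 kJ

Bonds broken (reactants):
  C-H: 4 × 428 = 1712
  C=C: 1 × 606 = 606
  H-Br: 1 × 362 = 362
  Σ(broken) = 2680 kJ
Bonds formed (products):
  C-Br: 1 × 273 = 273
  C-C: 1 × 360 = 360
  C-H: 5 × 428 = 2140
  Σ(formed) = 2773 kJ
ΔH = Σ(broken) − Σ(formed) = 2680 − 2773 = −93 kJ
For 4× the reaction as written: 4 × (−93) = −372 kJ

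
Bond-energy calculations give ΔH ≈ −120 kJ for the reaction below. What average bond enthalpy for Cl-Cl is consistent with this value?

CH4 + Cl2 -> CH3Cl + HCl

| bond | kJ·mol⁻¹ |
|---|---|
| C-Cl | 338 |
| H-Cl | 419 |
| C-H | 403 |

Let D be the Cl-Cl bond energy.
Σ(broken) = 4×403 + 1×D = 1612 + D
Σ(formed) = 1×338 + 3×403 + 1×419 = 1966
ΔH = Σ(broken) − Σ(formed) = (1612 + D) − (1966) = −354 + D
Setting this equal to −120 kJ gives D = 234 kJ/mol.

D(Cl-Cl) ≈ 234 kJ/mol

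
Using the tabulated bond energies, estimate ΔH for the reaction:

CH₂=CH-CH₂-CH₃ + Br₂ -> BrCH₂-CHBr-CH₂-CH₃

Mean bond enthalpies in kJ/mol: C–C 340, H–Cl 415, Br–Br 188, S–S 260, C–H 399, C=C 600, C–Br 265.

Bonds broken (reactants):
  Br–Br: 1 × 188 = 188
  C–C: 2 × 340 = 680
  C–H: 8 × 399 = 3192
  C=C: 1 × 600 = 600
  Σ(broken) = 4660 kJ
Bonds formed (products):
  C–Br: 2 × 265 = 530
  C–C: 3 × 340 = 1020
  C–H: 8 × 399 = 3192
  Σ(formed) = 4742 kJ
ΔH = Σ(broken) − Σ(formed) = 4660 − 4742 = −82 kJ

ΔH ≈ −82 kJ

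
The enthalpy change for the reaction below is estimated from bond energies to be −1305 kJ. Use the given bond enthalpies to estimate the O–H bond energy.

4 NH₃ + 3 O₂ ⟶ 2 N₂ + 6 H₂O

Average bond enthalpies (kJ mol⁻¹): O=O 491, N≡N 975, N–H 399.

Let D be the O–H bond energy.
Σ(broken) = 12×399 + 3×491 = 6261
Σ(formed) = 2×975 + 12×D = 1950 + 12D
ΔH = Σ(broken) − Σ(formed) = (6261) − (1950 + 12D) = +4311 − 12D
Setting this equal to −1305 kJ gives 12D = 5616, so D = 468 kJ/mol.

D(O–H) ≈ 468 kJ/mol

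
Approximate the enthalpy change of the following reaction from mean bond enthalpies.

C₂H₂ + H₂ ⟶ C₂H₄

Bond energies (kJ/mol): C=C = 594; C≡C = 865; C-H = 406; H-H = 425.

Bonds broken (reactants):
  C≡C: 1 × 865 = 865
  C-H: 2 × 406 = 812
  H-H: 1 × 425 = 425
  Σ(broken) = 2102 kJ
Bonds formed (products):
  C-H: 4 × 406 = 1624
  C=C: 1 × 594 = 594
  Σ(formed) = 2218 kJ
ΔH = Σ(broken) − Σ(formed) = 2102 − 2218 = −116 kJ

ΔH ≈ −116 kJ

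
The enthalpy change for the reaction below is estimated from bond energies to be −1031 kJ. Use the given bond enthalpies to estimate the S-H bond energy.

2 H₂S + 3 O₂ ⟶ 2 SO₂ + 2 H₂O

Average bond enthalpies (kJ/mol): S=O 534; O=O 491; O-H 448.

D(S-H) ≈ 356 kJ/mol

Let D be the S-H bond energy.
Σ(broken) = 3×491 + 4×D = 1473 + 4D
Σ(formed) = 4×448 + 4×534 = 3928
ΔH = Σ(broken) − Σ(formed) = (1473 + 4D) − (3928) = −2455 + 4D
Setting this equal to −1031 kJ gives 4D = 1424, so D = 356 kJ/mol.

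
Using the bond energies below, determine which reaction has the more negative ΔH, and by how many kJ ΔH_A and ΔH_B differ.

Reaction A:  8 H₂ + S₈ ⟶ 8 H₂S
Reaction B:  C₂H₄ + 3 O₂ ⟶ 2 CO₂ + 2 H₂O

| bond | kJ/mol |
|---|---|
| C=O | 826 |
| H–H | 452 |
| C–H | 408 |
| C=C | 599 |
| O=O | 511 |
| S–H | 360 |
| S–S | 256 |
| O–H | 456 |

Reaction A:
  Bonds broken (reactants):
    H–H: 8 × 452 = 3616
    S–S: 8 × 256 = 2048
    Σ(broken) = 5664 kJ
  Bonds formed (products):
    S–H: 16 × 360 = 5760
    Σ(formed) = 5760 kJ
  ΔH_A = 5664 − 5760 = −96 kJ
Reaction B:
  Bonds broken (reactants):
    C–H: 4 × 408 = 1632
    C=C: 1 × 599 = 599
    O=O: 3 × 511 = 1533
    Σ(broken) = 3764 kJ
  Bonds formed (products):
    C=O: 4 × 826 = 3304
    O–H: 4 × 456 = 1824
    Σ(formed) = 5128 kJ
  ΔH_B = 3764 − 5128 = −1364 kJ
ΔH_A − ΔH_B = +1268 kJ, so reaction B has the more negative ΔH; |ΔH_A − ΔH_B| = 1268 kJ.

Reaction B, by 1268 kJ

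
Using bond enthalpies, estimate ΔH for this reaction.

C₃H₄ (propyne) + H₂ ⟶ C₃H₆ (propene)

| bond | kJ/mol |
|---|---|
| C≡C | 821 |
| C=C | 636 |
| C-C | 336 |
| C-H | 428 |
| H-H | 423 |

ΔH ≈ −248 kJ

Bonds broken (reactants):
  C≡C: 1 × 821 = 821
  C-C: 1 × 336 = 336
  C-H: 4 × 428 = 1712
  H-H: 1 × 423 = 423
  Σ(broken) = 3292 kJ
Bonds formed (products):
  C-C: 1 × 336 = 336
  C-H: 6 × 428 = 2568
  C=C: 1 × 636 = 636
  Σ(formed) = 3540 kJ
ΔH = Σ(broken) − Σ(formed) = 3292 − 3540 = −248 kJ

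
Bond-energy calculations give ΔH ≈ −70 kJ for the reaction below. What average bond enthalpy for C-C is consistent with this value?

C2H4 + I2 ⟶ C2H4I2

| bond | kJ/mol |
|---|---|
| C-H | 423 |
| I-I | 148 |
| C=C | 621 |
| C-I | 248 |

Let D be the C-C bond energy.
Σ(broken) = 4×423 + 1×621 + 1×148 = 2461
Σ(formed) = 1×D + 4×423 + 2×248 = 2188 + D
ΔH = Σ(broken) − Σ(formed) = (2461) − (2188 + D) = +273 − D
Setting this equal to −70 kJ gives D = 343 kJ/mol.

D(C-C) ≈ 343 kJ/mol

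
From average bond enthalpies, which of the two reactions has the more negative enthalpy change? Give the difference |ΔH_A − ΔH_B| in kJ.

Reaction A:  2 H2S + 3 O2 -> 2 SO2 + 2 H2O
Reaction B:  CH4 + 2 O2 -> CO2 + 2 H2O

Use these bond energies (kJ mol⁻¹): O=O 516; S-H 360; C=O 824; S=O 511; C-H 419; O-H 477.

Reaction A:
  Bonds broken (reactants):
    O=O: 3 × 516 = 1548
    S-H: 4 × 360 = 1440
    Σ(broken) = 2988 kJ
  Bonds formed (products):
    O-H: 4 × 477 = 1908
    S=O: 4 × 511 = 2044
    Σ(formed) = 3952 kJ
  ΔH_A = 2988 − 3952 = −964 kJ
Reaction B:
  Bonds broken (reactants):
    C-H: 4 × 419 = 1676
    O=O: 2 × 516 = 1032
    Σ(broken) = 2708 kJ
  Bonds formed (products):
    C=O: 2 × 824 = 1648
    O-H: 4 × 477 = 1908
    Σ(formed) = 3556 kJ
  ΔH_B = 2708 − 3556 = −848 kJ
ΔH_A − ΔH_B = −116 kJ, so reaction A has the more negative ΔH; |ΔH_A − ΔH_B| = 116 kJ.

Reaction A, by 116 kJ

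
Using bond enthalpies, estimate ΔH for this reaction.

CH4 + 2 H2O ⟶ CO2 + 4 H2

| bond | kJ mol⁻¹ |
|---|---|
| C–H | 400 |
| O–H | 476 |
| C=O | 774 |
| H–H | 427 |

Bonds broken (reactants):
  C–H: 4 × 400 = 1600
  O–H: 4 × 476 = 1904
  Σ(broken) = 3504 kJ
Bonds formed (products):
  C=O: 2 × 774 = 1548
  H–H: 4 × 427 = 1708
  Σ(formed) = 3256 kJ
ΔH = Σ(broken) − Σ(formed) = 3504 − 3256 = +248 kJ

ΔH ≈ +248 kJ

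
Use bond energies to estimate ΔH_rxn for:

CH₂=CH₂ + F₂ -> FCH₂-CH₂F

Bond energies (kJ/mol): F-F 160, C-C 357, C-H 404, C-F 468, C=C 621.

ΔH ≈ −512 kJ

Bonds broken (reactants):
  C-H: 4 × 404 = 1616
  C=C: 1 × 621 = 621
  F-F: 1 × 160 = 160
  Σ(broken) = 2397 kJ
Bonds formed (products):
  C-C: 1 × 357 = 357
  C-F: 2 × 468 = 936
  C-H: 4 × 404 = 1616
  Σ(formed) = 2909 kJ
ΔH = Σ(broken) − Σ(formed) = 2397 − 2909 = −512 kJ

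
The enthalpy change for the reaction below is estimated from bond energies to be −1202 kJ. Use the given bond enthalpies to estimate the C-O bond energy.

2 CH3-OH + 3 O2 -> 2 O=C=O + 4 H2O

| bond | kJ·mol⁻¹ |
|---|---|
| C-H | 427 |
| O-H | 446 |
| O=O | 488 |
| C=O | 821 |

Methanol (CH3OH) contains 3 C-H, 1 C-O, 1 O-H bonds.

Let D be the C-O bond energy.
Σ(broken) = 6×427 + 2×D + 2×446 + 3×488 = 4918 + 2D
Σ(formed) = 4×821 + 8×446 = 6852
ΔH = Σ(broken) − Σ(formed) = (4918 + 2D) − (6852) = −1934 + 2D
Setting this equal to −1202 kJ gives 2D = 732, so D = 366 kJ/mol.

D(C-O) ≈ 366 kJ/mol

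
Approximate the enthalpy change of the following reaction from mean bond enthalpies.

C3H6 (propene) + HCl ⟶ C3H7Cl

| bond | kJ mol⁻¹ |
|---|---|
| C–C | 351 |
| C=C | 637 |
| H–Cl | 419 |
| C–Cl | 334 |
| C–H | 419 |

ΔH ≈ −48 kJ

Bonds broken (reactants):
  C–C: 1 × 351 = 351
  C–H: 6 × 419 = 2514
  C=C: 1 × 637 = 637
  H–Cl: 1 × 419 = 419
  Σ(broken) = 3921 kJ
Bonds formed (products):
  C–C: 2 × 351 = 702
  C–Cl: 1 × 334 = 334
  C–H: 7 × 419 = 2933
  Σ(formed) = 3969 kJ
ΔH = Σ(broken) − Σ(formed) = 3921 − 3969 = −48 kJ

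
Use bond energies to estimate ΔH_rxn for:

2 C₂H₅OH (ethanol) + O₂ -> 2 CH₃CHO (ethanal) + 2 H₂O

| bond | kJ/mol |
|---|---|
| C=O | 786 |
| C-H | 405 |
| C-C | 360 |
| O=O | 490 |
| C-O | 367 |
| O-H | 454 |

ΔH ≈ −446 kJ

Bonds broken (reactants):
  C-C: 2 × 360 = 720
  C-H: 10 × 405 = 4050
  C-O: 2 × 367 = 734
  O-H: 2 × 454 = 908
  O=O: 1 × 490 = 490
  Σ(broken) = 6902 kJ
Bonds formed (products):
  C-C: 2 × 360 = 720
  C-H: 8 × 405 = 3240
  C=O: 2 × 786 = 1572
  O-H: 4 × 454 = 1816
  Σ(formed) = 7348 kJ
ΔH = Σ(broken) − Σ(formed) = 6902 − 7348 = −446 kJ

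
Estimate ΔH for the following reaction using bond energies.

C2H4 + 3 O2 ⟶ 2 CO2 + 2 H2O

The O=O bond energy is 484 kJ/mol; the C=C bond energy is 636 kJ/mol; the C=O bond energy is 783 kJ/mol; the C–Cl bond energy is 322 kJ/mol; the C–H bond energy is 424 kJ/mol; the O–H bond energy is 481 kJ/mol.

Bonds broken (reactants):
  C–H: 4 × 424 = 1696
  C=C: 1 × 636 = 636
  O=O: 3 × 484 = 1452
  Σ(broken) = 3784 kJ
Bonds formed (products):
  C=O: 4 × 783 = 3132
  O–H: 4 × 481 = 1924
  Σ(formed) = 5056 kJ
ΔH = Σ(broken) − Σ(formed) = 3784 − 5056 = −1272 kJ

ΔH ≈ −1272 kJ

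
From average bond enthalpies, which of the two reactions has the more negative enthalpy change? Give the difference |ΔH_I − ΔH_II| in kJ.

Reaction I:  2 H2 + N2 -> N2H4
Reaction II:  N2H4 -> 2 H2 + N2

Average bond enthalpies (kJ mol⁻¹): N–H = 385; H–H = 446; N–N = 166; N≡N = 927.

Reaction II, by 226 kJ

Reaction I:
  Bonds broken (reactants):
    H–H: 2 × 446 = 892
    N≡N: 1 × 927 = 927
    Σ(broken) = 1819 kJ
  Bonds formed (products):
    N–H: 4 × 385 = 1540
    N–N: 1 × 166 = 166
    Σ(formed) = 1706 kJ
  ΔH_I = 1819 − 1706 = +113 kJ
Reaction II:
  Bonds broken (reactants):
    N–H: 4 × 385 = 1540
    N–N: 1 × 166 = 166
    Σ(broken) = 1706 kJ
  Bonds formed (products):
    H–H: 2 × 446 = 892
    N≡N: 1 × 927 = 927
    Σ(formed) = 1819 kJ
  ΔH_II = 1706 − 1819 = −113 kJ
ΔH_I − ΔH_II = +226 kJ, so reaction II has the more negative ΔH; |ΔH_I − ΔH_II| = 226 kJ.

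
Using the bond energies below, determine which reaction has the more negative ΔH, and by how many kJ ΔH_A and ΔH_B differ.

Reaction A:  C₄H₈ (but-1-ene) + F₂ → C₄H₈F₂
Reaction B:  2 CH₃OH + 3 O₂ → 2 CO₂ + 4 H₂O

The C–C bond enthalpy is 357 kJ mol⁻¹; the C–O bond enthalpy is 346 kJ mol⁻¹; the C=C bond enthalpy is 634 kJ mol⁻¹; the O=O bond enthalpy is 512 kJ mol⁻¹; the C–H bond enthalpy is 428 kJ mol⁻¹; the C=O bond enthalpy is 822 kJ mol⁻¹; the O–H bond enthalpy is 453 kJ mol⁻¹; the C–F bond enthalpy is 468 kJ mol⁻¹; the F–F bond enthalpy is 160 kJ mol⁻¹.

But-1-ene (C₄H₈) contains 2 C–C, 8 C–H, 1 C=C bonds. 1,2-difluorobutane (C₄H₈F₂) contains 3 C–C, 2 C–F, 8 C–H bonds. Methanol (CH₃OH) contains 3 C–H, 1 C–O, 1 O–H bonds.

Reaction B, by 711 kJ

Reaction A:
  Bonds broken (reactants):
    C–C: 2 × 357 = 714
    C–H: 8 × 428 = 3424
    C=C: 1 × 634 = 634
    F–F: 1 × 160 = 160
    Σ(broken) = 4932 kJ
  Bonds formed (products):
    C–C: 3 × 357 = 1071
    C–F: 2 × 468 = 936
    C–H: 8 × 428 = 3424
    Σ(formed) = 5431 kJ
  ΔH_A = 4932 − 5431 = −499 kJ
Reaction B:
  Bonds broken (reactants):
    C–H: 6 × 428 = 2568
    C–O: 2 × 346 = 692
    O–H: 2 × 453 = 906
    O=O: 3 × 512 = 1536
    Σ(broken) = 5702 kJ
  Bonds formed (products):
    C=O: 4 × 822 = 3288
    O–H: 8 × 453 = 3624
    Σ(formed) = 6912 kJ
  ΔH_B = 5702 − 6912 = −1210 kJ
ΔH_A − ΔH_B = +711 kJ, so reaction B has the more negative ΔH; |ΔH_A − ΔH_B| = 711 kJ.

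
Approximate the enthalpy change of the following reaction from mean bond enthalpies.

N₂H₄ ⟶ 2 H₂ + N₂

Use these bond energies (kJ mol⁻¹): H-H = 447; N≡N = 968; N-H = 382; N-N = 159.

ΔH ≈ −175 kJ

Bonds broken (reactants):
  N-H: 4 × 382 = 1528
  N-N: 1 × 159 = 159
  Σ(broken) = 1687 kJ
Bonds formed (products):
  H-H: 2 × 447 = 894
  N≡N: 1 × 968 = 968
  Σ(formed) = 1862 kJ
ΔH = Σ(broken) − Σ(formed) = 1687 − 1862 = −175 kJ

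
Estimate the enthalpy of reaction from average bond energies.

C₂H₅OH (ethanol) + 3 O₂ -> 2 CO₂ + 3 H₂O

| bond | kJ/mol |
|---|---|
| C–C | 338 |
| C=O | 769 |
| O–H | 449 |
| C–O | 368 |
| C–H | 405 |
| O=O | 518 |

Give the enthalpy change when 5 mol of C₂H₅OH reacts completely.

Bonds broken (reactants):
  C–C: 1 × 338 = 338
  C–H: 5 × 405 = 2025
  C–O: 1 × 368 = 368
  O–H: 1 × 449 = 449
  O=O: 3 × 518 = 1554
  Σ(broken) = 4734 kJ
Bonds formed (products):
  C=O: 4 × 769 = 3076
  O–H: 6 × 449 = 2694
  Σ(formed) = 5770 kJ
ΔH = Σ(broken) − Σ(formed) = 4734 − 5770 = −1036 kJ
For 5× the reaction as written: 5 × (−1036) = −5180 kJ

ΔH = −5180 kJ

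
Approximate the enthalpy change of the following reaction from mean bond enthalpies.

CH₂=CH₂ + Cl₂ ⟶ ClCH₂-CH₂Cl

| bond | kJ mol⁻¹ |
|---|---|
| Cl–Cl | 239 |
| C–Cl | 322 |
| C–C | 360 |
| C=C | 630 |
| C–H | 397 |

Bonds broken (reactants):
  C–H: 4 × 397 = 1588
  C=C: 1 × 630 = 630
  Cl–Cl: 1 × 239 = 239
  Σ(broken) = 2457 kJ
Bonds formed (products):
  C–C: 1 × 360 = 360
  C–Cl: 2 × 322 = 644
  C–H: 4 × 397 = 1588
  Σ(formed) = 2592 kJ
ΔH = Σ(broken) − Σ(formed) = 2457 − 2592 = −135 kJ

ΔH ≈ −135 kJ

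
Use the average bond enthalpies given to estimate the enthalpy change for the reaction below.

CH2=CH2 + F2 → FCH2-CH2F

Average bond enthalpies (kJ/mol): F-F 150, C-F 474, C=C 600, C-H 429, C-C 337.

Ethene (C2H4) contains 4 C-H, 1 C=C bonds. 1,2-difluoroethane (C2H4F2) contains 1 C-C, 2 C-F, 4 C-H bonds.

ΔH ≈ −535 kJ

Bonds broken (reactants):
  C-H: 4 × 429 = 1716
  C=C: 1 × 600 = 600
  F-F: 1 × 150 = 150
  Σ(broken) = 2466 kJ
Bonds formed (products):
  C-C: 1 × 337 = 337
  C-F: 2 × 474 = 948
  C-H: 4 × 429 = 1716
  Σ(formed) = 3001 kJ
ΔH = Σ(broken) − Σ(formed) = 2466 − 3001 = −535 kJ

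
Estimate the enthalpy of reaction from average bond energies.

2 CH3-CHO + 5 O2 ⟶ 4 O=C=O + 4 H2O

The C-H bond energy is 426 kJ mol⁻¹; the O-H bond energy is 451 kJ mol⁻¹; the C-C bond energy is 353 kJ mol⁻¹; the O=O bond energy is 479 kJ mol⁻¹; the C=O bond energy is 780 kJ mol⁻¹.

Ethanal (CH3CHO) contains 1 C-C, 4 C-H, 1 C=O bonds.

Bonds broken (reactants):
  C-C: 2 × 353 = 706
  C-H: 8 × 426 = 3408
  C=O: 2 × 780 = 1560
  O=O: 5 × 479 = 2395
  Σ(broken) = 8069 kJ
Bonds formed (products):
  C=O: 8 × 780 = 6240
  O-H: 8 × 451 = 3608
  Σ(formed) = 9848 kJ
ΔH = Σ(broken) − Σ(formed) = 8069 − 9848 = −1779 kJ

ΔH ≈ −1779 kJ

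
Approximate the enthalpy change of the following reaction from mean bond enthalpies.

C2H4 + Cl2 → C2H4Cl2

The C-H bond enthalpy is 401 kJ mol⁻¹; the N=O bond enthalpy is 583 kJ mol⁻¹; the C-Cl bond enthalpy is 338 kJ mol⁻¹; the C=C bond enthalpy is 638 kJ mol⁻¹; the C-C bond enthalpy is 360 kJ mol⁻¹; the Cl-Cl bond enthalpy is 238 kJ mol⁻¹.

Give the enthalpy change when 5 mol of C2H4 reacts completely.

Bonds broken (reactants):
  C-H: 4 × 401 = 1604
  C=C: 1 × 638 = 638
  Cl-Cl: 1 × 238 = 238
  Σ(broken) = 2480 kJ
Bonds formed (products):
  C-C: 1 × 360 = 360
  C-Cl: 2 × 338 = 676
  C-H: 4 × 401 = 1604
  Σ(formed) = 2640 kJ
ΔH = Σ(broken) − Σ(formed) = 2480 − 2640 = −160 kJ
For 5× the reaction as written: 5 × (−160) = −800 kJ

ΔH = −800 kJ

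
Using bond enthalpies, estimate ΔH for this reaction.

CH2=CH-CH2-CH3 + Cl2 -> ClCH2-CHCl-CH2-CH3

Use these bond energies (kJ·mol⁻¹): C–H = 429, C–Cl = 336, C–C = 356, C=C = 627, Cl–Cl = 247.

ΔH ≈ −154 kJ

Bonds broken (reactants):
  C–C: 2 × 356 = 712
  C–H: 8 × 429 = 3432
  C=C: 1 × 627 = 627
  Cl–Cl: 1 × 247 = 247
  Σ(broken) = 5018 kJ
Bonds formed (products):
  C–C: 3 × 356 = 1068
  C–Cl: 2 × 336 = 672
  C–H: 8 × 429 = 3432
  Σ(formed) = 5172 kJ
ΔH = Σ(broken) − Σ(formed) = 5018 − 5172 = −154 kJ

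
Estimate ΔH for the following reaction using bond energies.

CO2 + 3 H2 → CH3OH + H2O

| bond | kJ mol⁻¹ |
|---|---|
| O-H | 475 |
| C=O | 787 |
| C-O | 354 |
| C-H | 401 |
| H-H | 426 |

ΔH ≈ −130 kJ

Bonds broken (reactants):
  C=O: 2 × 787 = 1574
  H-H: 3 × 426 = 1278
  Σ(broken) = 2852 kJ
Bonds formed (products):
  C-H: 3 × 401 = 1203
  C-O: 1 × 354 = 354
  O-H: 3 × 475 = 1425
  Σ(formed) = 2982 kJ
ΔH = Σ(broken) − Σ(formed) = 2852 − 2982 = −130 kJ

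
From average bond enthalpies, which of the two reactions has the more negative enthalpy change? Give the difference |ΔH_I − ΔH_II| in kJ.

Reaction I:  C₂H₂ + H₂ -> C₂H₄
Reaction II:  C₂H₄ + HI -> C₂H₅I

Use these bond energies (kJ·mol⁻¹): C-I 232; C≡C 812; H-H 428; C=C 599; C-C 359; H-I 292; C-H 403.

Reaction I, by 62 kJ

Reaction I:
  Bonds broken (reactants):
    C≡C: 1 × 812 = 812
    C-H: 2 × 403 = 806
    H-H: 1 × 428 = 428
    Σ(broken) = 2046 kJ
  Bonds formed (products):
    C-H: 4 × 403 = 1612
    C=C: 1 × 599 = 599
    Σ(formed) = 2211 kJ
  ΔH_I = 2046 − 2211 = −165 kJ
Reaction II:
  Bonds broken (reactants):
    C-H: 4 × 403 = 1612
    C=C: 1 × 599 = 599
    H-I: 1 × 292 = 292
    Σ(broken) = 2503 kJ
  Bonds formed (products):
    C-C: 1 × 359 = 359
    C-H: 5 × 403 = 2015
    C-I: 1 × 232 = 232
    Σ(formed) = 2606 kJ
  ΔH_II = 2503 − 2606 = −103 kJ
ΔH_I − ΔH_II = −62 kJ, so reaction I has the more negative ΔH; |ΔH_I − ΔH_II| = 62 kJ.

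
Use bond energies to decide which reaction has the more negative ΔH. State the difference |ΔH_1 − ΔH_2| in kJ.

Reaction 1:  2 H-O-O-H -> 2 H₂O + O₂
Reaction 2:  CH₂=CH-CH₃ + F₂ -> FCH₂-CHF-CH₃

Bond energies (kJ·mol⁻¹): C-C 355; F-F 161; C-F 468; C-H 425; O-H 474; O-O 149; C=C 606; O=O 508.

Reaction 2, by 314 kJ

Reaction 1:
  Bonds broken (reactants):
    O-H: 4 × 474 = 1896
    O-O: 2 × 149 = 298
    Σ(broken) = 2194 kJ
  Bonds formed (products):
    O-H: 4 × 474 = 1896
    O=O: 1 × 508 = 508
    Σ(formed) = 2404 kJ
  ΔH_1 = 2194 − 2404 = −210 kJ
Reaction 2:
  Bonds broken (reactants):
    C-C: 1 × 355 = 355
    C-H: 6 × 425 = 2550
    C=C: 1 × 606 = 606
    F-F: 1 × 161 = 161
    Σ(broken) = 3672 kJ
  Bonds formed (products):
    C-C: 2 × 355 = 710
    C-F: 2 × 468 = 936
    C-H: 6 × 425 = 2550
    Σ(formed) = 4196 kJ
  ΔH_2 = 3672 − 4196 = −524 kJ
ΔH_1 − ΔH_2 = +314 kJ, so reaction 2 has the more negative ΔH; |ΔH_1 − ΔH_2| = 314 kJ.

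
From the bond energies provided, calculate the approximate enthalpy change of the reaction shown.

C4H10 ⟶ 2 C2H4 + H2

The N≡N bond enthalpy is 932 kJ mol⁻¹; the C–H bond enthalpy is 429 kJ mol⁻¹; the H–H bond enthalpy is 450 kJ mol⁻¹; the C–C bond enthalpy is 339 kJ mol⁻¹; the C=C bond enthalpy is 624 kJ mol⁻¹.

ΔH ≈ +177 kJ

Bonds broken (reactants):
  C–C: 3 × 339 = 1017
  C–H: 10 × 429 = 4290
  Σ(broken) = 5307 kJ
Bonds formed (products):
  C–H: 8 × 429 = 3432
  C=C: 2 × 624 = 1248
  H–H: 1 × 450 = 450
  Σ(formed) = 5130 kJ
ΔH = Σ(broken) − Σ(formed) = 5307 − 5130 = +177 kJ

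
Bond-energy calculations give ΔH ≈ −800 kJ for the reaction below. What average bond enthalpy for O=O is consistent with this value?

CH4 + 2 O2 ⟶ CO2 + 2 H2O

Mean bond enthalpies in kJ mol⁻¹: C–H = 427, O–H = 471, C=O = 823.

Let D be the O=O bond energy.
Σ(broken) = 4×427 + 2×D = 1708 + 2D
Σ(formed) = 2×823 + 4×471 = 3530
ΔH = Σ(broken) − Σ(formed) = (1708 + 2D) − (3530) = −1822 + 2D
Setting this equal to −800 kJ gives 2D = 1022, so D = 511 kJ/mol.

D(O=O) ≈ 511 kJ/mol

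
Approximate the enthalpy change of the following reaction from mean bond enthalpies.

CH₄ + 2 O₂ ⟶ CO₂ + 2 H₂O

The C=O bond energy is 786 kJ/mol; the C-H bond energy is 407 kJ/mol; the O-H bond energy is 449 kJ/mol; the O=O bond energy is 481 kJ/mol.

Bonds broken (reactants):
  C-H: 4 × 407 = 1628
  O=O: 2 × 481 = 962
  Σ(broken) = 2590 kJ
Bonds formed (products):
  C=O: 2 × 786 = 1572
  O-H: 4 × 449 = 1796
  Σ(formed) = 3368 kJ
ΔH = Σ(broken) − Σ(formed) = 2590 − 3368 = −778 kJ

ΔH ≈ −778 kJ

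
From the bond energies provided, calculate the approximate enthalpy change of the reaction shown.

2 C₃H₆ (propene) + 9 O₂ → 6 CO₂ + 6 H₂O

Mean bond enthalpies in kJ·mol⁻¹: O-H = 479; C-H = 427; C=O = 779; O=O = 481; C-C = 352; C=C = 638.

Bonds broken (reactants):
  C-C: 2 × 352 = 704
  C-H: 12 × 427 = 5124
  C=C: 2 × 638 = 1276
  O=O: 9 × 481 = 4329
  Σ(broken) = 11433 kJ
Bonds formed (products):
  C=O: 12 × 779 = 9348
  O-H: 12 × 479 = 5748
  Σ(formed) = 15096 kJ
ΔH = Σ(broken) − Σ(formed) = 11433 − 15096 = −3663 kJ

ΔH ≈ −3663 kJ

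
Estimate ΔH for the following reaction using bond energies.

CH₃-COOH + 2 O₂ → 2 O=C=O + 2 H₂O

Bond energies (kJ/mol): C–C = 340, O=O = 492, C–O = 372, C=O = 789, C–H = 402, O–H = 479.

ΔH ≈ −902 kJ

Bonds broken (reactants):
  C–C: 1 × 340 = 340
  C–H: 3 × 402 = 1206
  C–O: 1 × 372 = 372
  C=O: 1 × 789 = 789
  O–H: 1 × 479 = 479
  O=O: 2 × 492 = 984
  Σ(broken) = 4170 kJ
Bonds formed (products):
  C=O: 4 × 789 = 3156
  O–H: 4 × 479 = 1916
  Σ(formed) = 5072 kJ
ΔH = Σ(broken) − Σ(formed) = 4170 − 5072 = −902 kJ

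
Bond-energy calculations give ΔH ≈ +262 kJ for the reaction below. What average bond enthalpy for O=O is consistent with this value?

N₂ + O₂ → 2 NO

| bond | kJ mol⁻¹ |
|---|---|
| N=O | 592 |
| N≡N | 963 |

D(O=O) ≈ 483 kJ/mol

Let D be the O=O bond energy.
Σ(broken) = 1×963 + 1×D = 963 + D
Σ(formed) = 2×592 = 1184
ΔH = Σ(broken) − Σ(formed) = (963 + D) − (1184) = −221 + D
Setting this equal to +262 kJ gives D = 483 kJ/mol.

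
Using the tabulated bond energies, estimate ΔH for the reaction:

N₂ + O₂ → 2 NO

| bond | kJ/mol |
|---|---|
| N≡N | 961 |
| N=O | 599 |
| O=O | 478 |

ΔH ≈ +241 kJ

Bonds broken (reactants):
  N≡N: 1 × 961 = 961
  O=O: 1 × 478 = 478
  Σ(broken) = 1439 kJ
Bonds formed (products):
  N=O: 2 × 599 = 1198
  Σ(formed) = 1198 kJ
ΔH = Σ(broken) − Σ(formed) = 1439 − 1198 = +241 kJ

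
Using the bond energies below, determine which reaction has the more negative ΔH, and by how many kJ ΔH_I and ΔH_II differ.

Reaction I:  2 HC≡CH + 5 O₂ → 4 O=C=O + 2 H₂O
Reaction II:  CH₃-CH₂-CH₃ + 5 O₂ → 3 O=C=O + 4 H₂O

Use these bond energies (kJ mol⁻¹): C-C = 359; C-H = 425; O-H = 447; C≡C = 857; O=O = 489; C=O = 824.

Reaction I, by 564 kJ

Reaction I:
  Bonds broken (reactants):
    C≡C: 2 × 857 = 1714
    C-H: 4 × 425 = 1700
    O=O: 5 × 489 = 2445
    Σ(broken) = 5859 kJ
  Bonds formed (products):
    C=O: 8 × 824 = 6592
    O-H: 4 × 447 = 1788
    Σ(formed) = 8380 kJ
  ΔH_I = 5859 − 8380 = −2521 kJ
Reaction II:
  Bonds broken (reactants):
    C-C: 2 × 359 = 718
    C-H: 8 × 425 = 3400
    O=O: 5 × 489 = 2445
    Σ(broken) = 6563 kJ
  Bonds formed (products):
    C=O: 6 × 824 = 4944
    O-H: 8 × 447 = 3576
    Σ(formed) = 8520 kJ
  ΔH_II = 6563 − 8520 = −1957 kJ
ΔH_I − ΔH_II = −564 kJ, so reaction I has the more negative ΔH; |ΔH_I − ΔH_II| = 564 kJ.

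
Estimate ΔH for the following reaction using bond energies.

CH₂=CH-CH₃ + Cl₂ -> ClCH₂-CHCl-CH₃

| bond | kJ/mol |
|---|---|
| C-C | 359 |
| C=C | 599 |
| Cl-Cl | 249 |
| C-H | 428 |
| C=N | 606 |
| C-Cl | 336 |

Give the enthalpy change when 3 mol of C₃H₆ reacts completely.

Bonds broken (reactants):
  C-C: 1 × 359 = 359
  C-H: 6 × 428 = 2568
  C=C: 1 × 599 = 599
  Cl-Cl: 1 × 249 = 249
  Σ(broken) = 3775 kJ
Bonds formed (products):
  C-C: 2 × 359 = 718
  C-Cl: 2 × 336 = 672
  C-H: 6 × 428 = 2568
  Σ(formed) = 3958 kJ
ΔH = Σ(broken) − Σ(formed) = 3775 − 3958 = −183 kJ
For 3× the reaction as written: 3 × (−183) = −549 kJ

ΔH = −549 kJ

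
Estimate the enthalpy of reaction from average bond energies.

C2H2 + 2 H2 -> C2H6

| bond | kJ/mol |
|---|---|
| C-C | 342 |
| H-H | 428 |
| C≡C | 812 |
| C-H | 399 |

Bonds broken (reactants):
  C≡C: 1 × 812 = 812
  C-H: 2 × 399 = 798
  H-H: 2 × 428 = 856
  Σ(broken) = 2466 kJ
Bonds formed (products):
  C-C: 1 × 342 = 342
  C-H: 6 × 399 = 2394
  Σ(formed) = 2736 kJ
ΔH = Σ(broken) − Σ(formed) = 2466 − 2736 = −270 kJ

ΔH ≈ −270 kJ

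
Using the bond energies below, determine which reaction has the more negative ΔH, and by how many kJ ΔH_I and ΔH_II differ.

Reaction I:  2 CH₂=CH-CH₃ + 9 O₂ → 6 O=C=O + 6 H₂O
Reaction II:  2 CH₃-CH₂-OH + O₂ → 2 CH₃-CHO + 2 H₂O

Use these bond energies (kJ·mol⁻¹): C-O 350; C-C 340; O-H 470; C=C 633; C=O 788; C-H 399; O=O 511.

Reaction I, by 3256 kJ

Reaction I:
  Bonds broken (reactants):
    C-C: 2 × 340 = 680
    C-H: 12 × 399 = 4788
    C=C: 2 × 633 = 1266
    O=O: 9 × 511 = 4599
    Σ(broken) = 11333 kJ
  Bonds formed (products):
    C=O: 12 × 788 = 9456
    O-H: 12 × 470 = 5640
    Σ(formed) = 15096 kJ
  ΔH_I = 11333 − 15096 = −3763 kJ
Reaction II:
  Bonds broken (reactants):
    C-C: 2 × 340 = 680
    C-H: 10 × 399 = 3990
    C-O: 2 × 350 = 700
    O-H: 2 × 470 = 940
    O=O: 1 × 511 = 511
    Σ(broken) = 6821 kJ
  Bonds formed (products):
    C-C: 2 × 340 = 680
    C-H: 8 × 399 = 3192
    C=O: 2 × 788 = 1576
    O-H: 4 × 470 = 1880
    Σ(formed) = 7328 kJ
  ΔH_II = 6821 − 7328 = −507 kJ
ΔH_I − ΔH_II = −3256 kJ, so reaction I has the more negative ΔH; |ΔH_I − ΔH_II| = 3256 kJ.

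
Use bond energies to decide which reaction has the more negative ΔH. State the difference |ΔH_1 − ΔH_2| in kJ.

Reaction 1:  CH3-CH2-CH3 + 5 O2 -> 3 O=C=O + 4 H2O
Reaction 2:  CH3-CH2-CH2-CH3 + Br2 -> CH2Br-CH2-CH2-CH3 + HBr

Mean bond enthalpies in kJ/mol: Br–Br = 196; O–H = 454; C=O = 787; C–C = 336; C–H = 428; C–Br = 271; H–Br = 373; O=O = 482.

Reaction 1:
  Bonds broken (reactants):
    C–C: 2 × 336 = 672
    C–H: 8 × 428 = 3424
    O=O: 5 × 482 = 2410
    Σ(broken) = 6506 kJ
  Bonds formed (products):
    C=O: 6 × 787 = 4722
    O–H: 8 × 454 = 3632
    Σ(formed) = 8354 kJ
  ΔH_1 = 6506 − 8354 = −1848 kJ
Reaction 2:
  Bonds broken (reactants):
    Br–Br: 1 × 196 = 196
    C–C: 3 × 336 = 1008
    C–H: 10 × 428 = 4280
    Σ(broken) = 5484 kJ
  Bonds formed (products):
    C–Br: 1 × 271 = 271
    C–C: 3 × 336 = 1008
    C–H: 9 × 428 = 3852
    H–Br: 1 × 373 = 373
    Σ(formed) = 5504 kJ
  ΔH_2 = 5484 − 5504 = −20 kJ
ΔH_1 − ΔH_2 = −1828 kJ, so reaction 1 has the more negative ΔH; |ΔH_1 − ΔH_2| = 1828 kJ.

Reaction 1, by 1828 kJ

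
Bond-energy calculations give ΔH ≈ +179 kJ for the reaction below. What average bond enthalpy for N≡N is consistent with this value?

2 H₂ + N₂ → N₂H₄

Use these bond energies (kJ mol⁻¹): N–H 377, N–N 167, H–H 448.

Let D be the N≡N bond energy.
Σ(broken) = 2×448 + 1×D = 896 + D
Σ(formed) = 4×377 + 1×167 = 1675
ΔH = Σ(broken) − Σ(formed) = (896 + D) − (1675) = −779 + D
Setting this equal to +179 kJ gives D = 958 kJ/mol.

D(N≡N) ≈ 958 kJ/mol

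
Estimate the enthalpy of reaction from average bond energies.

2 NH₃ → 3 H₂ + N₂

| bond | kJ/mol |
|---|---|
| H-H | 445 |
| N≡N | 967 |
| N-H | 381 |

Bonds broken (reactants):
  N-H: 6 × 381 = 2286
  Σ(broken) = 2286 kJ
Bonds formed (products):
  H-H: 3 × 445 = 1335
  N≡N: 1 × 967 = 967
  Σ(formed) = 2302 kJ
ΔH = Σ(broken) − Σ(formed) = 2286 − 2302 = −16 kJ

ΔH ≈ −16 kJ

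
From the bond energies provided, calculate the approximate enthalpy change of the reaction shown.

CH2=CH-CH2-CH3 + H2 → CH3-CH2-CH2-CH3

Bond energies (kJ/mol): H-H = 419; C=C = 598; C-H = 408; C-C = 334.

Bonds broken (reactants):
  C-C: 2 × 334 = 668
  C-H: 8 × 408 = 3264
  C=C: 1 × 598 = 598
  H-H: 1 × 419 = 419
  Σ(broken) = 4949 kJ
Bonds formed (products):
  C-C: 3 × 334 = 1002
  C-H: 10 × 408 = 4080
  Σ(formed) = 5082 kJ
ΔH = Σ(broken) − Σ(formed) = 4949 − 5082 = −133 kJ

ΔH ≈ −133 kJ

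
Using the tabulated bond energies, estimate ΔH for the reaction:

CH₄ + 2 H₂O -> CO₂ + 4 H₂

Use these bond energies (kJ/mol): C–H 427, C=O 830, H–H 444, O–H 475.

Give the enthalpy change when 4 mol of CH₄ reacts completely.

ΔH = +688 kJ

Bonds broken (reactants):
  C–H: 4 × 427 = 1708
  O–H: 4 × 475 = 1900
  Σ(broken) = 3608 kJ
Bonds formed (products):
  C=O: 2 × 830 = 1660
  H–H: 4 × 444 = 1776
  Σ(formed) = 3436 kJ
ΔH = Σ(broken) − Σ(formed) = 3608 − 3436 = +172 kJ
For 4× the reaction as written: 4 × (+172) = +688 kJ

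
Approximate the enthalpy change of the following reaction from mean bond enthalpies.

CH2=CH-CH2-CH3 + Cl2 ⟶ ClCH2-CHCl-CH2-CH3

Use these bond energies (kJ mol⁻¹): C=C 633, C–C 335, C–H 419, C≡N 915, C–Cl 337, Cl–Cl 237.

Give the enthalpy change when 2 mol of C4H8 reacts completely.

Bonds broken (reactants):
  C–C: 2 × 335 = 670
  C–H: 8 × 419 = 3352
  C=C: 1 × 633 = 633
  Cl–Cl: 1 × 237 = 237
  Σ(broken) = 4892 kJ
Bonds formed (products):
  C–C: 3 × 335 = 1005
  C–Cl: 2 × 337 = 674
  C–H: 8 × 419 = 3352
  Σ(formed) = 5031 kJ
ΔH = Σ(broken) − Σ(formed) = 4892 − 5031 = −139 kJ
For 2× the reaction as written: 2 × (−139) = −278 kJ

ΔH = −278 kJ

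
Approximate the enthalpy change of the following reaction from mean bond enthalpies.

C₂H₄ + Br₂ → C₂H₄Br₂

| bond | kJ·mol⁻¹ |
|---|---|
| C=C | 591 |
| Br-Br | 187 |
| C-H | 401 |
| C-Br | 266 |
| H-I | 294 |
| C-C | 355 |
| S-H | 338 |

ΔH ≈ −109 kJ

Bonds broken (reactants):
  Br-Br: 1 × 187 = 187
  C-H: 4 × 401 = 1604
  C=C: 1 × 591 = 591
  Σ(broken) = 2382 kJ
Bonds formed (products):
  C-Br: 2 × 266 = 532
  C-C: 1 × 355 = 355
  C-H: 4 × 401 = 1604
  Σ(formed) = 2491 kJ
ΔH = Σ(broken) − Σ(formed) = 2382 − 2491 = −109 kJ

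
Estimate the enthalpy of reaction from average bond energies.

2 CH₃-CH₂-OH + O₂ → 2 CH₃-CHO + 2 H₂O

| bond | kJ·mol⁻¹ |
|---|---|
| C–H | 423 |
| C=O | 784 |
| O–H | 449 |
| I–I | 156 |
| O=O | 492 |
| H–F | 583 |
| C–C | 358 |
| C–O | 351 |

ΔH ≈ −426 kJ

Bonds broken (reactants):
  C–C: 2 × 358 = 716
  C–H: 10 × 423 = 4230
  C–O: 2 × 351 = 702
  O–H: 2 × 449 = 898
  O=O: 1 × 492 = 492
  Σ(broken) = 7038 kJ
Bonds formed (products):
  C–C: 2 × 358 = 716
  C–H: 8 × 423 = 3384
  C=O: 2 × 784 = 1568
  O–H: 4 × 449 = 1796
  Σ(formed) = 7464 kJ
ΔH = Σ(broken) − Σ(formed) = 7038 − 7464 = −426 kJ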